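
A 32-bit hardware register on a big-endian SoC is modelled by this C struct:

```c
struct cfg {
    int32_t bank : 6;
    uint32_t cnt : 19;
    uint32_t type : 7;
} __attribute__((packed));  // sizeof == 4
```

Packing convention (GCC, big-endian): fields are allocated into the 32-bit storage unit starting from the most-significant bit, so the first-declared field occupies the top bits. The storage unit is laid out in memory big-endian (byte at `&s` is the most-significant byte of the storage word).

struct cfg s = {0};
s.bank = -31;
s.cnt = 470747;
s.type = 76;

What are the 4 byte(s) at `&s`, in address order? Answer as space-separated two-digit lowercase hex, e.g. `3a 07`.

87 97 6d cc

bank:6 = -31 → 0x21 << 26 → word 0x84000000
cnt:19 = 470747 → 0x72edb << 7 → word 0x87976d80
type:7 = 76 → 0x4c << 0 → word 0x87976dcc
word = 0x87976dcc → big-endian bytes:
  [0]=0x87  [1]=0x97  [2]=0x6d  [3]=0xcc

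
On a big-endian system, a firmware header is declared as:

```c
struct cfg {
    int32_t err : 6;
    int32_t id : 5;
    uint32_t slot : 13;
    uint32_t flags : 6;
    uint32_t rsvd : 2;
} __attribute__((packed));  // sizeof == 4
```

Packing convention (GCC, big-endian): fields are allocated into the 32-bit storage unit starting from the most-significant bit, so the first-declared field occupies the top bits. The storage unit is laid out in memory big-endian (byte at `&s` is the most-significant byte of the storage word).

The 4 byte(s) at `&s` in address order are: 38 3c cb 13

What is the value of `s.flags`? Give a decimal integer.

[0]=0x38 [1]=0x3c [2]=0xcb [3]=0x13 (big-endian) → word 0x383ccb13
err:6 @ bit 26 → (0x383ccb13>>26)&0x3f = 0xe
id:5 @ bit 21 → (0x383ccb13>>21)&0x1f = 0x1
slot:13 @ bit 8 → (0x383ccb13>>8)&0x1fff = 0x1ccb
flags:6 @ bit 2 → (0x383ccb13>>2)&0x3f = 0x4  ←
rsvd:2 @ bit 0 → (0x383ccb13>>0)&0x3 = 0x3

4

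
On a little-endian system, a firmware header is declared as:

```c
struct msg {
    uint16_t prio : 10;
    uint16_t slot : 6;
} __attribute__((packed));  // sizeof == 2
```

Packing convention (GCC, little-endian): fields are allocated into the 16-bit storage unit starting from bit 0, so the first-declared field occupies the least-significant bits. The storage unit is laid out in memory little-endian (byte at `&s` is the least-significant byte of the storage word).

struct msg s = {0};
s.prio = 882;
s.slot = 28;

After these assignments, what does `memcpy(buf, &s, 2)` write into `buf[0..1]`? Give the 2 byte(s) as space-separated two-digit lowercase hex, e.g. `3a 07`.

72 73

prio:10 = 882 → 0x372 << 0 → word 0x0372
slot:6 = 28 → 0x1c << 10 → word 0x7372
word = 0x7372 → little-endian bytes:
  [0]=0x72  [1]=0x73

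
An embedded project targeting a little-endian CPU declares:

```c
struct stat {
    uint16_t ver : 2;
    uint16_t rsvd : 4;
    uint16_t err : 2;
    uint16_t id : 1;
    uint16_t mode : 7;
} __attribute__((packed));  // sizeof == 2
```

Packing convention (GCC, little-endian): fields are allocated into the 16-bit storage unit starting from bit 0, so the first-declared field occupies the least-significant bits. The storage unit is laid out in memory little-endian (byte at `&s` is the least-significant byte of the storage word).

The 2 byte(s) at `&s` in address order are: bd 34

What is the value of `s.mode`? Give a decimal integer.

[0]=0xbd [1]=0x34 (little-endian) → word 0x34bd
ver:2 @ bit 0 → (0x34bd>>0)&0x3 = 0x1
rsvd:4 @ bit 2 → (0x34bd>>2)&0xf = 0xf
err:2 @ bit 6 → (0x34bd>>6)&0x3 = 0x2
id:1 @ bit 8 → (0x34bd>>8)&0x1 = 0x0
mode:7 @ bit 9 → (0x34bd>>9)&0x7f = 0x1a  ←

26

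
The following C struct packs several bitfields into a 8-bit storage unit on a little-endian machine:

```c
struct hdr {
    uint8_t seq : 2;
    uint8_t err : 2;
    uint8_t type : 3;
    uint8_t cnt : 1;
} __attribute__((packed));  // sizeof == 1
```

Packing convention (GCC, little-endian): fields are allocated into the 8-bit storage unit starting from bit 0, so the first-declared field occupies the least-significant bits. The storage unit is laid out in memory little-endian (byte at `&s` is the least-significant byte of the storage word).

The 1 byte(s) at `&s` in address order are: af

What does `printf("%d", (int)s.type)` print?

2

[0]=0xaf (little-endian) → word 0xaf
seq:2 @ bit 0 → (0xaf>>0)&0x3 = 0x3
err:2 @ bit 2 → (0xaf>>2)&0x3 = 0x3
type:3 @ bit 4 → (0xaf>>4)&0x7 = 0x2  ←
cnt:1 @ bit 7 → (0xaf>>7)&0x1 = 0x1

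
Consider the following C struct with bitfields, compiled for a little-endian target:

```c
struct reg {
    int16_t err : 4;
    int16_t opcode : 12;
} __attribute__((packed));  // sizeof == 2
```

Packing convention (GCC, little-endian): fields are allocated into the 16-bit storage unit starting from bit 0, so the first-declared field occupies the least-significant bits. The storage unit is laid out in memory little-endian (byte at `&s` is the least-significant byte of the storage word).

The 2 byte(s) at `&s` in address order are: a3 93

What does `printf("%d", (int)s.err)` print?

3

[0]=0xa3 [1]=0x93 (little-endian) → word 0x93a3
err:4 @ bit 0 → (0x93a3>>0)&0xf = 0x3  ←
opcode:12 @ bit 4 → (0x93a3>>4)&0xfff = 0x93a
err signed 4b, MSB=0: value = 3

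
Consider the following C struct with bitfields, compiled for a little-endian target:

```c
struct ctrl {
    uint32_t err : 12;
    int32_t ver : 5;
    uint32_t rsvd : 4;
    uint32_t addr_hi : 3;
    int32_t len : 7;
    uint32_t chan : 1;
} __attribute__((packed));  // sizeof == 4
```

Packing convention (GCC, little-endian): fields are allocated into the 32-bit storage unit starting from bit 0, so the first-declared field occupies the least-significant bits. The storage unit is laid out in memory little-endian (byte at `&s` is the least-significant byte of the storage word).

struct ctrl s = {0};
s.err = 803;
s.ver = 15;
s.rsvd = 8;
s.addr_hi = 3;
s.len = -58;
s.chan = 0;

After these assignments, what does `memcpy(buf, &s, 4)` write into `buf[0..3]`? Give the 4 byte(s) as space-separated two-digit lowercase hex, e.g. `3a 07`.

23 f3 70 46

err (12b) val=803 bits=0x323 at bit 0: 0x00000323
ver (5b) val=15 bits=0xf at bit 12: 0x0000f323
rsvd (4b) val=8 bits=0x8 at bit 17: 0x0010f323
addr_hi (3b) val=3 bits=0x3 at bit 21: 0x0070f323
len (7b) val=-58 bits=0x46 at bit 24: 0x4670f323
chan (1b) val=0 bits=0x0 at bit 31: 0x4670f323
word = 0x4670f323 → little-endian bytes:
  [0]=0x23  [1]=0xf3  [2]=0x70  [3]=0x46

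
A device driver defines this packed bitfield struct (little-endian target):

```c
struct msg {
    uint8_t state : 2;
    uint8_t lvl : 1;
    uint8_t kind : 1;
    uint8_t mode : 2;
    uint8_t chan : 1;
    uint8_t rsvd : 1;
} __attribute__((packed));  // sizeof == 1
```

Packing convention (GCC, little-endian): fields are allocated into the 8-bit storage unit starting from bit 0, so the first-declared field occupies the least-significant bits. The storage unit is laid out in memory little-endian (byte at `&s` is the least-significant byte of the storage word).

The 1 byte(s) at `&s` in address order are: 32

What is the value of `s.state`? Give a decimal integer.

2

[0]=0x32 (little-endian) → word 0x32
state:2 @ bit 0 → (0x32>>0)&0x3 = 0x2  ←
lvl:1 @ bit 2 → (0x32>>2)&0x1 = 0x0
kind:1 @ bit 3 → (0x32>>3)&0x1 = 0x0
mode:2 @ bit 4 → (0x32>>4)&0x3 = 0x3
chan:1 @ bit 6 → (0x32>>6)&0x1 = 0x0
rsvd:1 @ bit 7 → (0x32>>7)&0x1 = 0x0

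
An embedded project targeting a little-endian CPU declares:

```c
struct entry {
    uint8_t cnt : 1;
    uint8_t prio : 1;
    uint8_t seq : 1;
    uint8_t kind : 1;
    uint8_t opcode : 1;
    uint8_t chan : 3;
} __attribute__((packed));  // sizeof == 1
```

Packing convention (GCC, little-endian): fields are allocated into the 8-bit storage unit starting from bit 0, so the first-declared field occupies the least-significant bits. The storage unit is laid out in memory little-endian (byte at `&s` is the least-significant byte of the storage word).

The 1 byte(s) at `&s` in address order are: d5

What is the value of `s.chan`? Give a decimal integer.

6

[0]=0xd5 (little-endian) → word 0xd5
cnt:1 @ bit 0 → (0xd5>>0)&0x1 = 0x1
prio:1 @ bit 1 → (0xd5>>1)&0x1 = 0x0
seq:1 @ bit 2 → (0xd5>>2)&0x1 = 0x1
kind:1 @ bit 3 → (0xd5>>3)&0x1 = 0x0
opcode:1 @ bit 4 → (0xd5>>4)&0x1 = 0x1
chan:3 @ bit 5 → (0xd5>>5)&0x7 = 0x6  ←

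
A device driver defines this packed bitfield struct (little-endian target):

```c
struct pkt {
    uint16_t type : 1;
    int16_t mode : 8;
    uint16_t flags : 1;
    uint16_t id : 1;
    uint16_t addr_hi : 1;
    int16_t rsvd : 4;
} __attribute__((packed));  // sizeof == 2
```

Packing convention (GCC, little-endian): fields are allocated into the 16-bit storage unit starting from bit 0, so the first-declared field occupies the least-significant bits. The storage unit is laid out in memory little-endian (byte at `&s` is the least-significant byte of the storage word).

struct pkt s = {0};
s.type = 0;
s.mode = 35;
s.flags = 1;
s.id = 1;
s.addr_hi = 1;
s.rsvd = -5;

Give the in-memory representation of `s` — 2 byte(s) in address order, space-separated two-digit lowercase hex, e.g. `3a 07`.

[0+:1] type=0 & 0x1 = 0x0; word=0x0000
[1+:8] mode=35 & 0xff = 0x23; word=0x0046
[9+:1] flags=1 & 0x1 = 0x1; word=0x0246
[10+:1] id=1 & 0x1 = 0x1; word=0x0646
[11+:1] addr_hi=1 & 0x1 = 0x1; word=0x0e46
[12+:4] rsvd=-5 & 0xf = 0xb; word=0xbe46
word = 0xbe46 → little-endian bytes:
  [0]=0x46  [1]=0xbe

46 be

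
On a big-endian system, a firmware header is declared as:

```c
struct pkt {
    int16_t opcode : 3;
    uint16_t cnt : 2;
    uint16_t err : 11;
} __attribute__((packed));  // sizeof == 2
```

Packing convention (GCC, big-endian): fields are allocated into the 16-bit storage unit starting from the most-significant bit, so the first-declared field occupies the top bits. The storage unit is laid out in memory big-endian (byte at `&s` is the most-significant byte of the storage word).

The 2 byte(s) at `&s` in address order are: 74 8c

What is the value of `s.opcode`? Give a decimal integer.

3

[0]=0x74 [1]=0x8c (big-endian) → word 0x748c
opcode [13+:3] = (word>>13) & 0x7 = 3  ←
cnt [11+:2] = (word>>11) & 0x3 = 2
err [0+:11] = (word>>0) & 0x7ff = 1164
opcode signed 3b, MSB=0: value = 3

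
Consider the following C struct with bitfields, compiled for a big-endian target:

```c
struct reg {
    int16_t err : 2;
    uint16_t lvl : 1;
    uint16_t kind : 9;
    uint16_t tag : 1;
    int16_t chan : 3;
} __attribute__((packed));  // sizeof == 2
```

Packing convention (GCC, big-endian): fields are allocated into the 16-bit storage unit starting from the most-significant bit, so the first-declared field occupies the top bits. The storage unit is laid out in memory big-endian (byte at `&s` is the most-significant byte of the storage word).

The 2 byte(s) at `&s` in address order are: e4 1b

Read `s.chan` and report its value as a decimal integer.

3

[0]=0xe4 [1]=0x1b (big-endian) → word 0xe41b
err [14+:2] = (word>>14) & 0x3 = 3
lvl [13+:1] = (word>>13) & 0x1 = 1
kind [4+:9] = (word>>4) & 0x1ff = 65
tag [3+:1] = (word>>3) & 0x1 = 1
chan [0+:3] = (word>>0) & 0x7 = 3  ←
chan signed 3b, MSB=0: value = 3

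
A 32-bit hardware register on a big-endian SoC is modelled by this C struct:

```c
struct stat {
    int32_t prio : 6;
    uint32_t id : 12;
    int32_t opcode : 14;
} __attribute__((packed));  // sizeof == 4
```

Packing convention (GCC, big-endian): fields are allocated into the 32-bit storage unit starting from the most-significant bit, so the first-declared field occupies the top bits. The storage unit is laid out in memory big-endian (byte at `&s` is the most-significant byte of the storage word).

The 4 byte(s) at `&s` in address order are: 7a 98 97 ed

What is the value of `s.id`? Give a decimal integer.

[0]=0x7a [1]=0x98 [2]=0x97 [3]=0xed (big-endian) → word 0x7a9897ed
prio:6 @ bit 26 → (0x7a9897ed>>26)&0x3f = 0x1e
id:12 @ bit 14 → (0x7a9897ed>>14)&0xfff = 0xa62  ←
opcode:14 @ bit 0 → (0x7a9897ed>>0)&0x3fff = 0x17ed

2658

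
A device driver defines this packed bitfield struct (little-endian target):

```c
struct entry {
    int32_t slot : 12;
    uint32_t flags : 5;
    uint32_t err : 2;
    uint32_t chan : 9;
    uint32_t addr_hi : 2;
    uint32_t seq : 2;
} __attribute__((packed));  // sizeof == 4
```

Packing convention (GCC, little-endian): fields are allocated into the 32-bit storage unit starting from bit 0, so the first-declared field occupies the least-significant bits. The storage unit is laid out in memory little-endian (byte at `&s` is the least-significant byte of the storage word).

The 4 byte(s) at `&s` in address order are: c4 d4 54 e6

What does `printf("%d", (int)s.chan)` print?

[0]=0xc4 [1]=0xd4 [2]=0x54 [3]=0xe6 (little-endian) → word 0xe654d4c4
slot [0+:12] = (word>>0) & 0xfff = 1220
flags [12+:5] = (word>>12) & 0x1f = 13
err [17+:2] = (word>>17) & 0x3 = 2
chan [19+:9] = (word>>19) & 0x1ff = 202  ←
addr_hi [28+:2] = (word>>28) & 0x3 = 2
seq [30+:2] = (word>>30) & 0x3 = 3

202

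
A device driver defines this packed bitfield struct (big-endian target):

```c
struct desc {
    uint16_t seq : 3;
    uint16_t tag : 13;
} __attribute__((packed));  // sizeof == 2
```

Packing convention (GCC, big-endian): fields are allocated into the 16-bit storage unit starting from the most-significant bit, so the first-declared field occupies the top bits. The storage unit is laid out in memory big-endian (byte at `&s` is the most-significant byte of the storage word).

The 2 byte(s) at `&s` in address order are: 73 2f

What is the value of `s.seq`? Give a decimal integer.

3

[0]=0x73 [1]=0x2f (big-endian) → word 0x732f
seq [13+:3] = (word>>13) & 0x7 = 3  ←
tag [0+:13] = (word>>0) & 0x1fff = 4911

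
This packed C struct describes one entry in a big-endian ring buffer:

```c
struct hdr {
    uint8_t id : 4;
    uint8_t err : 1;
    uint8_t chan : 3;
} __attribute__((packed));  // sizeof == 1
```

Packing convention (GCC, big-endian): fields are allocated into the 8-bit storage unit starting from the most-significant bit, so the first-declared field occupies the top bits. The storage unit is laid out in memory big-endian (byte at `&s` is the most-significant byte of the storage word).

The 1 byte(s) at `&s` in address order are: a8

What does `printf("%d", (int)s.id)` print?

10

[0]=0xa8 (big-endian) → word 0xa8
id [4+:4] = (word>>4) & 0xf = 10  ←
err [3+:1] = (word>>3) & 0x1 = 1
chan [0+:3] = (word>>0) & 0x7 = 0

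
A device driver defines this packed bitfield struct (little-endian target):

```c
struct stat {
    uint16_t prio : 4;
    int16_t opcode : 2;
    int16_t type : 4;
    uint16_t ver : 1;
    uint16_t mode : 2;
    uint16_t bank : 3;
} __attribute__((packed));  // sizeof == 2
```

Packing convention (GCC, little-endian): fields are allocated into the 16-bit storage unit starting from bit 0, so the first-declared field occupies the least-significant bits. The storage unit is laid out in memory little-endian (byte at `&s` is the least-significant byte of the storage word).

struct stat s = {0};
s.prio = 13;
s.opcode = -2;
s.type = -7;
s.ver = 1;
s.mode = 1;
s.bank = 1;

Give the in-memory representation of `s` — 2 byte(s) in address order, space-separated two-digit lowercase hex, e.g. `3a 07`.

6d 2e

[0+:4] prio=13 & 0xf = 0xd; word=0x000d
[4+:2] opcode=-2 & 0x3 = 0x2; word=0x002d
[6+:4] type=-7 & 0xf = 0x9; word=0x026d
[10+:1] ver=1 & 0x1 = 0x1; word=0x066d
[11+:2] mode=1 & 0x3 = 0x1; word=0x0e6d
[13+:3] bank=1 & 0x7 = 0x1; word=0x2e6d
word = 0x2e6d → little-endian bytes:
  [0]=0x6d  [1]=0x2e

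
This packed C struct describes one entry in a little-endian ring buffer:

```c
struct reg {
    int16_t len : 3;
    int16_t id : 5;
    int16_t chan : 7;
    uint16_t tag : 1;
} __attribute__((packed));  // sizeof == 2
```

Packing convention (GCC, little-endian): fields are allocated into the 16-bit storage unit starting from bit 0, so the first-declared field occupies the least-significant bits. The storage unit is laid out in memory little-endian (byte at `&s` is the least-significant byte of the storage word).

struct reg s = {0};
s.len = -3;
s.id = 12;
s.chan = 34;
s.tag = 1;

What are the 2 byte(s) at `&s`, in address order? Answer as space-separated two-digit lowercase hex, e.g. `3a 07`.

len:3 = -3 → 0x5 << 0 → word 0x0005
id:5 = 12 → 0xc << 3 → word 0x0065
chan:7 = 34 → 0x22 << 8 → word 0x2265
tag:1 = 1 → 0x1 << 15 → word 0xa265
word = 0xa265 → little-endian bytes:
  [0]=0x65  [1]=0xa2

65 a2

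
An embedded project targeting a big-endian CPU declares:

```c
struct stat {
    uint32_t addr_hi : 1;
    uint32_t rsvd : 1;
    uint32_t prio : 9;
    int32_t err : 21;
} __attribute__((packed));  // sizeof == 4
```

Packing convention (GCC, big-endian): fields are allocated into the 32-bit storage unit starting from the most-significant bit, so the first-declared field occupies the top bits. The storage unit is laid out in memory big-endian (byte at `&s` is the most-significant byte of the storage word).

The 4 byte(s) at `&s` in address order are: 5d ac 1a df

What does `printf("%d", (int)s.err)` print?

[0]=0x5d [1]=0xac [2]=0x1a [3]=0xdf (big-endian) → word 0x5dac1adf
addr_hi:1 @ bit 31 → (0x5dac1adf>>31)&0x1 = 0x0
rsvd:1 @ bit 30 → (0x5dac1adf>>30)&0x1 = 0x1
prio:9 @ bit 21 → (0x5dac1adf>>21)&0x1ff = 0xed
err:21 @ bit 0 → (0x5dac1adf>>0)&0x1fffff = 0xc1adf  ←
err signed 21b, MSB=0: value = 793311

793311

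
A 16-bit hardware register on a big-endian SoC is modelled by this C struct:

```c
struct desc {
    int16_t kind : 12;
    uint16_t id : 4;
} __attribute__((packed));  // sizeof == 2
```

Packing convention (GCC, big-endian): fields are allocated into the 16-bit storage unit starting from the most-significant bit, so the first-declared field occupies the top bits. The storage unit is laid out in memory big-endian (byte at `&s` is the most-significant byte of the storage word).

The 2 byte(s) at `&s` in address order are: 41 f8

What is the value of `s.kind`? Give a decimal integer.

[0]=0x41 [1]=0xf8 (big-endian) → word 0x41f8
kind [4+:12] = (word>>4) & 0xfff = 1055  ←
id [0+:4] = (word>>0) & 0xf = 8
kind signed 12b, MSB=0: value = 1055

1055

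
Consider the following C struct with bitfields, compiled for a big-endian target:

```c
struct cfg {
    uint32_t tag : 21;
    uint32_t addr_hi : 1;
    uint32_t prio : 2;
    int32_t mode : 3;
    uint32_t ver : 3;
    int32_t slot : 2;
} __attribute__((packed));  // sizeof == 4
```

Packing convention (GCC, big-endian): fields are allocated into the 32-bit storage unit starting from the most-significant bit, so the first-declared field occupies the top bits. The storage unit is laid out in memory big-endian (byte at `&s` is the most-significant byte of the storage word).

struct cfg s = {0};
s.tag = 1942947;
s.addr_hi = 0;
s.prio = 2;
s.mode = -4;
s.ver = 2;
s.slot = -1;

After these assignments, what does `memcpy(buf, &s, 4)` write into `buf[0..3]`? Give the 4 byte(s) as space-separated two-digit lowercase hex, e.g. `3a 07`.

[11+:21] tag=1942947 & 0x1fffff = 0x1da5a3; word=0xed2d1800
[10+:1] addr_hi=0 & 0x1 = 0x0; word=0xed2d1800
[8+:2] prio=2 & 0x3 = 0x2; word=0xed2d1a00
[5+:3] mode=-4 & 0x7 = 0x4; word=0xed2d1a80
[2+:3] ver=2 & 0x7 = 0x2; word=0xed2d1a88
[0+:2] slot=-1 & 0x3 = 0x3; word=0xed2d1a8b
word = 0xed2d1a8b → big-endian bytes:
  [0]=0xed  [1]=0x2d  [2]=0x1a  [3]=0x8b

ed 2d 1a 8b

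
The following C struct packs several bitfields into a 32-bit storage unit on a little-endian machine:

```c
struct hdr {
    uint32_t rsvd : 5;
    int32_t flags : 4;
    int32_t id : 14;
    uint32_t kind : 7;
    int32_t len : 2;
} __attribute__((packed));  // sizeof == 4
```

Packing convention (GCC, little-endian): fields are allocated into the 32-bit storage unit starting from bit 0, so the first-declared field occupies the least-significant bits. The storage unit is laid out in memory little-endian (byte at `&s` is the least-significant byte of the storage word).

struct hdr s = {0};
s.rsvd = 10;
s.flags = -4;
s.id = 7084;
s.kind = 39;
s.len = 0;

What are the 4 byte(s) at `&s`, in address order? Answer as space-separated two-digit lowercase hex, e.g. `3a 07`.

8a 59 b7 13

rsvd:5 = 10 → 0xa << 0 → word 0x0000000a
flags:4 = -4 → 0xc << 5 → word 0x0000018a
id:14 = 7084 → 0x1bac << 9 → word 0x0037598a
kind:7 = 39 → 0x27 << 23 → word 0x13b7598a
len:2 = 0 → 0x0 << 30 → word 0x13b7598a
word = 0x13b7598a → little-endian bytes:
  [0]=0x8a  [1]=0x59  [2]=0xb7  [3]=0x13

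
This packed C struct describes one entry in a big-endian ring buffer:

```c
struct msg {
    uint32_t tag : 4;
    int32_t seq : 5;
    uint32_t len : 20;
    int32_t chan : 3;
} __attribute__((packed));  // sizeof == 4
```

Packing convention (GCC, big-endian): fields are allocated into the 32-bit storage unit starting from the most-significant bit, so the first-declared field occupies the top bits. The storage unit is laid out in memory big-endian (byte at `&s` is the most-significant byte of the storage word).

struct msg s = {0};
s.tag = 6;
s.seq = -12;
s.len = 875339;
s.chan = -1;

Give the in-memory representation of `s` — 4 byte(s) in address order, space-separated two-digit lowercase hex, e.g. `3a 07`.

6a 6a da 5f

[28+:4] tag=6 & 0xf = 0x6; word=0x60000000
[23+:5] seq=-12 & 0x1f = 0x14; word=0x6a000000
[3+:20] len=875339 & 0xfffff = 0xd5b4b; word=0x6a6ada58
[0+:3] chan=-1 & 0x7 = 0x7; word=0x6a6ada5f
word = 0x6a6ada5f → big-endian bytes:
  [0]=0x6a  [1]=0x6a  [2]=0xda  [3]=0x5f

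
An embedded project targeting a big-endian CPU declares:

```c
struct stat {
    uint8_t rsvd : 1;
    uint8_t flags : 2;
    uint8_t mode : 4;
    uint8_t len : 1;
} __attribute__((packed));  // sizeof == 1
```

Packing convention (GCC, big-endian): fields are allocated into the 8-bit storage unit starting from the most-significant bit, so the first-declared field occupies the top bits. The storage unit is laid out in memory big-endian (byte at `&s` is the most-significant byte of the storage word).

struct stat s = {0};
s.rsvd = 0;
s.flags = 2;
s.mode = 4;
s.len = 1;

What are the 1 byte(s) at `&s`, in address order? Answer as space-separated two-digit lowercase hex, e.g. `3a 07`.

49

[7+:1] rsvd=0 & 0x1 = 0x0; word=0x00
[5+:2] flags=2 & 0x3 = 0x2; word=0x40
[1+:4] mode=4 & 0xf = 0x4; word=0x48
[0+:1] len=1 & 0x1 = 0x1; word=0x49
word = 0x49 → big-endian bytes:
  [0]=0x49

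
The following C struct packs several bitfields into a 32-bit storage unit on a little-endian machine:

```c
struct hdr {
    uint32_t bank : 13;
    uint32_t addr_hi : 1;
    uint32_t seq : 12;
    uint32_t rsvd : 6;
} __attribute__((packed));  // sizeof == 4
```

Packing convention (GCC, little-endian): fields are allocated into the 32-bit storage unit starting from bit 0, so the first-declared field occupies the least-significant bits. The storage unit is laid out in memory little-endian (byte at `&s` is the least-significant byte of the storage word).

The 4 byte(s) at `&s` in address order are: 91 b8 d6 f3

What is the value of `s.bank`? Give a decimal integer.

6289

[0]=0x91 [1]=0xb8 [2]=0xd6 [3]=0xf3 (little-endian) → word 0xf3d6b891
bank [0+:13] = (word>>0) & 0x1fff = 6289  ←
addr_hi [13+:1] = (word>>13) & 0x1 = 1
seq [14+:12] = (word>>14) & 0xfff = 3930
rsvd [26+:6] = (word>>26) & 0x3f = 60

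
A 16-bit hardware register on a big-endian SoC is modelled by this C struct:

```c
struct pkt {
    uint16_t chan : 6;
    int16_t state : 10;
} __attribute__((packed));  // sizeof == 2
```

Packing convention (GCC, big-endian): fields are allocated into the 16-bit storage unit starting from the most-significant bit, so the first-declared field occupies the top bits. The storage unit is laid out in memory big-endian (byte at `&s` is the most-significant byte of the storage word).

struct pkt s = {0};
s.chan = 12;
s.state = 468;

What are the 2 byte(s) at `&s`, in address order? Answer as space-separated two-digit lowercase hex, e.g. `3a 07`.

[10+:6] chan=12 & 0x3f = 0xc; word=0x3000
[0+:10] state=468 & 0x3ff = 0x1d4; word=0x31d4
word = 0x31d4 → big-endian bytes:
  [0]=0x31  [1]=0xd4

31 d4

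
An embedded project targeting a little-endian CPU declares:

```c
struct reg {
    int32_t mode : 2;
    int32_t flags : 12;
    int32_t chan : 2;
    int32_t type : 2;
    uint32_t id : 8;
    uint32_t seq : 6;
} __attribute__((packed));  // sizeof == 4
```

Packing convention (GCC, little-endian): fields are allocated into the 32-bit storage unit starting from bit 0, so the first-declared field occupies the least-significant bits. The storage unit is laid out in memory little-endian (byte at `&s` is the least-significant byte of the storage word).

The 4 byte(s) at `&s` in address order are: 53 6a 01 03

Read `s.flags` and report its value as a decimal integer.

[0]=0x53 [1]=0x6a [2]=0x01 [3]=0x03 (little-endian) → word 0x03016a53
mode:2 @ bit 0 → (0x03016a53>>0)&0x3 = 0x3
flags:12 @ bit 2 → (0x03016a53>>2)&0xfff = 0xa94  ←
chan:2 @ bit 14 → (0x03016a53>>14)&0x3 = 0x1
type:2 @ bit 16 → (0x03016a53>>16)&0x3 = 0x1
id:8 @ bit 18 → (0x03016a53>>18)&0xff = 0xc0
seq:6 @ bit 26 → (0x03016a53>>26)&0x3f = 0x0
flags signed 12b, MSB=1: 2708 - 4096 = -1388

-1388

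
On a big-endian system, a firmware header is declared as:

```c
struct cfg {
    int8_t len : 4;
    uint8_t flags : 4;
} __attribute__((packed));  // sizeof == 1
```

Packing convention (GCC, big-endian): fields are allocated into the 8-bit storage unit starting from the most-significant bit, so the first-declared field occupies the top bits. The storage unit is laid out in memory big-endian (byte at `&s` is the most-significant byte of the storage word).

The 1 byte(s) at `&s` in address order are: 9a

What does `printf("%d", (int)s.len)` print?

-7

[0]=0x9a (big-endian) → word 0x9a
len [4+:4] = (word>>4) & 0xf = 9  ←
flags [0+:4] = (word>>0) & 0xf = 10
len signed 4b, MSB=1: 9 - 16 = -7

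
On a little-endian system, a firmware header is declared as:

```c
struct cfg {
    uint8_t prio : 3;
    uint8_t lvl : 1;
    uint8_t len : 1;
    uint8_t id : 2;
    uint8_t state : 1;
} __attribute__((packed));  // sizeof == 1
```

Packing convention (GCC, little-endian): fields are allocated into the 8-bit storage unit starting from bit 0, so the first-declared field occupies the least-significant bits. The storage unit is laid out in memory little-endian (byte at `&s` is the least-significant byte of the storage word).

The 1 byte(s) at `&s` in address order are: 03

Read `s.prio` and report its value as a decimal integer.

[0]=0x03 (little-endian) → word 0x03
prio [0+:3] = (word>>0) & 0x7 = 3  ←
lvl [3+:1] = (word>>3) & 0x1 = 0
len [4+:1] = (word>>4) & 0x1 = 0
id [5+:2] = (word>>5) & 0x3 = 0
state [7+:1] = (word>>7) & 0x1 = 0

3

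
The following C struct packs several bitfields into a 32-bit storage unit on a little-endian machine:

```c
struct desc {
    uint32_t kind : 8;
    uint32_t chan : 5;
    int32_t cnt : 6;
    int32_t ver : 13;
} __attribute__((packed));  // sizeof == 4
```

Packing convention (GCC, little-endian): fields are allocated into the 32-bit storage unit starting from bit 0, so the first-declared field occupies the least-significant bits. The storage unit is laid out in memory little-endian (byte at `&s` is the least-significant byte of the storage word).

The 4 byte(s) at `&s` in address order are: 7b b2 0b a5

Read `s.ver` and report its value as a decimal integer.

[0]=0x7b [1]=0xb2 [2]=0x0b [3]=0xa5 (little-endian) → word 0xa50bb27b
kind:8 @ bit 0 → (0xa50bb27b>>0)&0xff = 0x7b
chan:5 @ bit 8 → (0xa50bb27b>>8)&0x1f = 0x12
cnt:6 @ bit 13 → (0xa50bb27b>>13)&0x3f = 0x1d
ver:13 @ bit 19 → (0xa50bb27b>>19)&0x1fff = 0x14a1  ←
ver signed 13b, MSB=1: 5281 - 8192 = -2911

-2911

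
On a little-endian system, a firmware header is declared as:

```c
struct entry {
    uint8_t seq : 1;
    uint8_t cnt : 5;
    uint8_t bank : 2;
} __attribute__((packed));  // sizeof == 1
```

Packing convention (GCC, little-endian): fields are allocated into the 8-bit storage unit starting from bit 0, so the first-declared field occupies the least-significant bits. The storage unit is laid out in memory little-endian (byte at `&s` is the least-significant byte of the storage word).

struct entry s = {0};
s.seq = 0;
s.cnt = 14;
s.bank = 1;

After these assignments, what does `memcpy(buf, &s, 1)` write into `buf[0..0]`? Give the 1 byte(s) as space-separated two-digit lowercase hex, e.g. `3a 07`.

5c

seq:1 = 0 → 0x0 << 0 → word 0x00
cnt:5 = 14 → 0xe << 1 → word 0x1c
bank:2 = 1 → 0x1 << 6 → word 0x5c
word = 0x5c → little-endian bytes:
  [0]=0x5c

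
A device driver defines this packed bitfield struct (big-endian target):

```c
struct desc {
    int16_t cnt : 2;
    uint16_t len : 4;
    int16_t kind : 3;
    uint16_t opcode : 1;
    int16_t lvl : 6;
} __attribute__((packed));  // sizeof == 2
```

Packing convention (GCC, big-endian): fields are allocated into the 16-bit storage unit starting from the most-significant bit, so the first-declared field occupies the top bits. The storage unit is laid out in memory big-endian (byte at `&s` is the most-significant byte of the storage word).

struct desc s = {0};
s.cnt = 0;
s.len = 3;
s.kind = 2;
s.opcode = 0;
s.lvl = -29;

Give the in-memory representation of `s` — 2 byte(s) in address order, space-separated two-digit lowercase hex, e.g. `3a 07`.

cnt:2 = 0 → 0x0 << 14 → word 0x0000
len:4 = 3 → 0x3 << 10 → word 0x0c00
kind:3 = 2 → 0x2 << 7 → word 0x0d00
opcode:1 = 0 → 0x0 << 6 → word 0x0d00
lvl:6 = -29 → 0x23 << 0 → word 0x0d23
word = 0x0d23 → big-endian bytes:
  [0]=0x0d  [1]=0x23

0d 23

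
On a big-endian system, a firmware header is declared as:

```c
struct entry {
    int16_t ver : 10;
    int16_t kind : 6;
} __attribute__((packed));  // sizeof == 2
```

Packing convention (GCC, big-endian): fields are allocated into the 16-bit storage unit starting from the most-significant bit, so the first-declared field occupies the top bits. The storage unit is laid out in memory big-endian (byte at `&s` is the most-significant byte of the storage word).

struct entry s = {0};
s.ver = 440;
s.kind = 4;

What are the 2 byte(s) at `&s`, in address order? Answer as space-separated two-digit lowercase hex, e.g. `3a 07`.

[6+:10] ver=440 & 0x3ff = 0x1b8; word=0x6e00
[0+:6] kind=4 & 0x3f = 0x4; word=0x6e04
word = 0x6e04 → big-endian bytes:
  [0]=0x6e  [1]=0x04

6e 04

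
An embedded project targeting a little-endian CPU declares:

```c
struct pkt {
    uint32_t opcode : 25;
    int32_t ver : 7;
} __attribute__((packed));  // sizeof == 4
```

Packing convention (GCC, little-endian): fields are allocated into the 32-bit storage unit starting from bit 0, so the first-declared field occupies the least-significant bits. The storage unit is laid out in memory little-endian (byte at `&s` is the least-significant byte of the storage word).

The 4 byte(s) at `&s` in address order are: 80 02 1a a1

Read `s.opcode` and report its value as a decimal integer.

18481792

[0]=0x80 [1]=0x02 [2]=0x1a [3]=0xa1 (little-endian) → word 0xa11a0280
opcode:25 @ bit 0 → (0xa11a0280>>0)&0x1ffffff = 0x11a0280  ←
ver:7 @ bit 25 → (0xa11a0280>>25)&0x7f = 0x50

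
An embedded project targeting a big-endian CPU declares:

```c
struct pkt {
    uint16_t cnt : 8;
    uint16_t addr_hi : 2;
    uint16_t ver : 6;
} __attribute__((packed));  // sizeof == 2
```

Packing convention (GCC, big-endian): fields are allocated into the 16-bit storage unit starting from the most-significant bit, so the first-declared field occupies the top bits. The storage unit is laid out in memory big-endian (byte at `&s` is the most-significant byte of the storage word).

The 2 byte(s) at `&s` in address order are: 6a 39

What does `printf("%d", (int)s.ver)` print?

[0]=0x6a [1]=0x39 (big-endian) → word 0x6a39
cnt [8+:8] = (word>>8) & 0xff = 106
addr_hi [6+:2] = (word>>6) & 0x3 = 0
ver [0+:6] = (word>>0) & 0x3f = 57  ←

57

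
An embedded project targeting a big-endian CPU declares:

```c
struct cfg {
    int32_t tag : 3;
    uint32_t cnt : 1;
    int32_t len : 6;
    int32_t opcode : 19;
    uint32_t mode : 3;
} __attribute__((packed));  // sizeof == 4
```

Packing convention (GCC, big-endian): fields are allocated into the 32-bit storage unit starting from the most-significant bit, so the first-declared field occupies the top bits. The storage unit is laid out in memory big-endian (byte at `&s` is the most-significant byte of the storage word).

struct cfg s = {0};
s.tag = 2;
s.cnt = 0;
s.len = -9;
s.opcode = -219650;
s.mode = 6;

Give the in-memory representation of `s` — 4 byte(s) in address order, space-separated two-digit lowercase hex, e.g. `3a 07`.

4d e5 2f f6

tag:3 = 2 → 0x2 << 29 → word 0x40000000
cnt:1 = 0 → 0x0 << 28 → word 0x40000000
len:6 = -9 → 0x37 << 22 → word 0x4dc00000
opcode:19 = -219650 → 0x4a5fe << 3 → word 0x4de52ff0
mode:3 = 6 → 0x6 << 0 → word 0x4de52ff6
word = 0x4de52ff6 → big-endian bytes:
  [0]=0x4d  [1]=0xe5  [2]=0x2f  [3]=0xf6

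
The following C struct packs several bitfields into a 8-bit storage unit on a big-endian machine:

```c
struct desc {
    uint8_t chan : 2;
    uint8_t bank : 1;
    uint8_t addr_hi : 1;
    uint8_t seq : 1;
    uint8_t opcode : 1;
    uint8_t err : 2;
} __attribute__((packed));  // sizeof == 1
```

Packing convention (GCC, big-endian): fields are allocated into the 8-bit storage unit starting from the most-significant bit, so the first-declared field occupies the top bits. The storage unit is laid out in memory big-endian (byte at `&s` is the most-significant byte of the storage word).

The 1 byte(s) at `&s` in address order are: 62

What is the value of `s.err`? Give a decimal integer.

[0]=0x62 (big-endian) → word 0x62
chan [6+:2] = (word>>6) & 0x3 = 1
bank [5+:1] = (word>>5) & 0x1 = 1
addr_hi [4+:1] = (word>>4) & 0x1 = 0
seq [3+:1] = (word>>3) & 0x1 = 0
opcode [2+:1] = (word>>2) & 0x1 = 0
err [0+:2] = (word>>0) & 0x3 = 2  ←

2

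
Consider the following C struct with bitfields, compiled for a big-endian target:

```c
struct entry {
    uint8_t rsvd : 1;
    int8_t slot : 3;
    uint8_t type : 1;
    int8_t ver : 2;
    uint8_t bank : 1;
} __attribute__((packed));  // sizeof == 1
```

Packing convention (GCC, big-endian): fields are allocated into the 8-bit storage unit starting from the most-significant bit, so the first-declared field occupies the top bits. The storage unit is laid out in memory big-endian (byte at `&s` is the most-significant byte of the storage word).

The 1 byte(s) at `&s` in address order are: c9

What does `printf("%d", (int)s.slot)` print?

-4

[0]=0xc9 (big-endian) → word 0xc9
rsvd [7+:1] = (word>>7) & 0x1 = 1
slot [4+:3] = (word>>4) & 0x7 = 4  ←
type [3+:1] = (word>>3) & 0x1 = 1
ver [1+:2] = (word>>1) & 0x3 = 0
bank [0+:1] = (word>>0) & 0x1 = 1
slot signed 3b, MSB=1: 4 - 8 = -4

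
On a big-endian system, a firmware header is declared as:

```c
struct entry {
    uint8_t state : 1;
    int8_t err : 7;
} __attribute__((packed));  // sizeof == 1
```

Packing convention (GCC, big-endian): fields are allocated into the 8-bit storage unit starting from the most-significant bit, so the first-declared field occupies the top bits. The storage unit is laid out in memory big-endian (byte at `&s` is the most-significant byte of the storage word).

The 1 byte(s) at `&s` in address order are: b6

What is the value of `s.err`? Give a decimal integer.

[0]=0xb6 (big-endian) → word 0xb6
state [7+:1] = (word>>7) & 0x1 = 1
err [0+:7] = (word>>0) & 0x7f = 54  ←
err signed 7b, MSB=0: value = 54

54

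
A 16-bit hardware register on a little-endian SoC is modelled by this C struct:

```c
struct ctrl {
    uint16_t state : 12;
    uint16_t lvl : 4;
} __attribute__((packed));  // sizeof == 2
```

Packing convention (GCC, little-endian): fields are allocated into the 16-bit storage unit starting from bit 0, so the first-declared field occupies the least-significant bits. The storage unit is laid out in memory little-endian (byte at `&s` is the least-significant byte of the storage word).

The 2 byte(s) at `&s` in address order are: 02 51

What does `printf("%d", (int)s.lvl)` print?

[0]=0x02 [1]=0x51 (little-endian) → word 0x5102
state:12 @ bit 0 → (0x5102>>0)&0xfff = 0x102
lvl:4 @ bit 12 → (0x5102>>12)&0xf = 0x5  ←

5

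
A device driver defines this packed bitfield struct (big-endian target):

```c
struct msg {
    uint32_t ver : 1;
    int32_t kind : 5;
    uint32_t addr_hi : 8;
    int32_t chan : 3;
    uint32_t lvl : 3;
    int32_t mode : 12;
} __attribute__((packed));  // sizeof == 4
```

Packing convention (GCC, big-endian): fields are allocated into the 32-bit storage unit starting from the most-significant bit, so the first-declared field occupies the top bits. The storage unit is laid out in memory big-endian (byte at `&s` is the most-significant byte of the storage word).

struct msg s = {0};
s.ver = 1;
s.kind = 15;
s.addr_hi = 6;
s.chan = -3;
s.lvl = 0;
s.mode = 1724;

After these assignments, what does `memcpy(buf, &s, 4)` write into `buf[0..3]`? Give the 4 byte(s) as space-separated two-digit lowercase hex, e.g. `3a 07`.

ver:1 = 1 → 0x1 << 31 → word 0x80000000
kind:5 = 15 → 0xf << 26 → word 0xbc000000
addr_hi:8 = 6 → 0x6 << 18 → word 0xbc180000
chan:3 = -3 → 0x5 << 15 → word 0xbc1a8000
lvl:3 = 0 → 0x0 << 12 → word 0xbc1a8000
mode:12 = 1724 → 0x6bc << 0 → word 0xbc1a86bc
word = 0xbc1a86bc → big-endian bytes:
  [0]=0xbc  [1]=0x1a  [2]=0x86  [3]=0xbc

bc 1a 86 bc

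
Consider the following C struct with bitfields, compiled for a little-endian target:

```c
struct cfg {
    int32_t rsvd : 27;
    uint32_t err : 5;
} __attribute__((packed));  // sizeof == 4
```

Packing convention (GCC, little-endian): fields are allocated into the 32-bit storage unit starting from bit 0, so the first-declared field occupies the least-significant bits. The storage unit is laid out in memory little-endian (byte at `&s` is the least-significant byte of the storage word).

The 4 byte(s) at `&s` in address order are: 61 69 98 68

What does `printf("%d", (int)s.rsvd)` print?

[0]=0x61 [1]=0x69 [2]=0x98 [3]=0x68 (little-endian) → word 0x68986961
rsvd:27 @ bit 0 → (0x68986961>>0)&0x7ffffff = 0x986961  ←
err:5 @ bit 27 → (0x68986961>>27)&0x1f = 0xd
rsvd signed 27b, MSB=0: value = 9988449

9988449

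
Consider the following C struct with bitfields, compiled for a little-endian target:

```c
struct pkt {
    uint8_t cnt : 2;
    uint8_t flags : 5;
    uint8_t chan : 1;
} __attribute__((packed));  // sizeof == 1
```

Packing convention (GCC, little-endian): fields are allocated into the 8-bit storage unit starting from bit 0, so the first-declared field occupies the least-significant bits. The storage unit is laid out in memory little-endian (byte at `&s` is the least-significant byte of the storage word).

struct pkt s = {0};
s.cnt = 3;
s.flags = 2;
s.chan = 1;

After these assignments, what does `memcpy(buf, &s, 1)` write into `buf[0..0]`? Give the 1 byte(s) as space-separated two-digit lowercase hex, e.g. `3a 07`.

cnt:2 = 3 → 0x3 << 0 → word 0x03
flags:5 = 2 → 0x2 << 2 → word 0x0b
chan:1 = 1 → 0x1 << 7 → word 0x8b
word = 0x8b → little-endian bytes:
  [0]=0x8b

8b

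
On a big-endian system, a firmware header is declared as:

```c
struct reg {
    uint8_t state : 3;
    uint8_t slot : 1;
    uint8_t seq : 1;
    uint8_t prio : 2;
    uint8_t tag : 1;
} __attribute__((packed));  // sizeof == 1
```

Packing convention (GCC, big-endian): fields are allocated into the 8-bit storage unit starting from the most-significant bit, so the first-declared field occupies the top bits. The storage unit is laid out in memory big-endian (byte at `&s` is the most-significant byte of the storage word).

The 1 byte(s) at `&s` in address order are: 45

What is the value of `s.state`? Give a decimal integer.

2

[0]=0x45 (big-endian) → word 0x45
state:3 @ bit 5 → (0x45>>5)&0x7 = 0x2  ←
slot:1 @ bit 4 → (0x45>>4)&0x1 = 0x0
seq:1 @ bit 3 → (0x45>>3)&0x1 = 0x0
prio:2 @ bit 1 → (0x45>>1)&0x3 = 0x2
tag:1 @ bit 0 → (0x45>>0)&0x1 = 0x1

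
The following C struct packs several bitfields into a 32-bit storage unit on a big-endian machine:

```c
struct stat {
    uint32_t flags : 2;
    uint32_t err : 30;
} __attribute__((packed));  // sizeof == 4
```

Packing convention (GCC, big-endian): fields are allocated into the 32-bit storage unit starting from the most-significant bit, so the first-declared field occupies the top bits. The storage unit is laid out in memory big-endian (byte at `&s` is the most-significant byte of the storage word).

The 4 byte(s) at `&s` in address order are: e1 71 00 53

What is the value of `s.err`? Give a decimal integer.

561053779

[0]=0xe1 [1]=0x71 [2]=0x00 [3]=0x53 (big-endian) → word 0xe1710053
flags [30+:2] = (word>>30) & 0x3 = 3
err [0+:30] = (word>>0) & 0x3fffffff = 561053779  ←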